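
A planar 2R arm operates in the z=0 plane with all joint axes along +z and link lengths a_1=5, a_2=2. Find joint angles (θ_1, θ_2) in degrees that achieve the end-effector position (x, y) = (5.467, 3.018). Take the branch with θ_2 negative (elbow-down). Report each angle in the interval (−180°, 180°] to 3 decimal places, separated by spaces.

45.005 -60.012

cos θ_2 = (38.9964−5²−2²)/(2·5·2) = 0.4998; θ_2 = -60.0119° (elbow-down)
β = atan2(3.0180,5.4670) = 28.9004°; ψ = atan2(-1.7323,5.9996) = -16.1049°
θ_1 = β − ψ = 45.0053°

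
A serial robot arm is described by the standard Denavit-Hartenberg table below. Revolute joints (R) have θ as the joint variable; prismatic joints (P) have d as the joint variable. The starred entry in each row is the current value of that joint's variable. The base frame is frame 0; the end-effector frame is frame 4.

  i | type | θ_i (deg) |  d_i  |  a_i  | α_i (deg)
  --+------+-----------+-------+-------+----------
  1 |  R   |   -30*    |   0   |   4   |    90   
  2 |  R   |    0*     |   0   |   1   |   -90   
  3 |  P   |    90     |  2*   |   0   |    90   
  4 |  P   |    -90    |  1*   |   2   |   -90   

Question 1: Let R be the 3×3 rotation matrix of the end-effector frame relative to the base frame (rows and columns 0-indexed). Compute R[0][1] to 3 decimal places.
End-effector y-axis (col 1 of R) = (-0.8660,0.5000,-0.0000)
R[0][1] = -0.8660

-0.866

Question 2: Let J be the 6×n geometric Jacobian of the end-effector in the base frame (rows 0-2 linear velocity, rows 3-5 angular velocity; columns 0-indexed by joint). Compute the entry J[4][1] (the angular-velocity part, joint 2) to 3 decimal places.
-0.866

axis z_1 = (-0.5000,-0.8660,0.0000); lever o_n−o_1 = (1.7321,-1.0000,0.0000)
cross product → J_v[:, 1] = (0.0000,0.0000,2.0000)
J_ω[:, 1] = z_1
entry J[4][1] = -0.8660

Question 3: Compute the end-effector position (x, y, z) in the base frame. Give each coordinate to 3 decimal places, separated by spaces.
5.196 -3.000 0.000

after link 1: o_1 = (3.4641, -2.0000, 0.0000)
after link 2: o_2 = (4.3301, -2.5000, 0.0000)
after link 3: o_3 = (4.3301, -2.5000, 2.0000)
after link 4: o_4 = (5.1962, -3.0000, 0.0000)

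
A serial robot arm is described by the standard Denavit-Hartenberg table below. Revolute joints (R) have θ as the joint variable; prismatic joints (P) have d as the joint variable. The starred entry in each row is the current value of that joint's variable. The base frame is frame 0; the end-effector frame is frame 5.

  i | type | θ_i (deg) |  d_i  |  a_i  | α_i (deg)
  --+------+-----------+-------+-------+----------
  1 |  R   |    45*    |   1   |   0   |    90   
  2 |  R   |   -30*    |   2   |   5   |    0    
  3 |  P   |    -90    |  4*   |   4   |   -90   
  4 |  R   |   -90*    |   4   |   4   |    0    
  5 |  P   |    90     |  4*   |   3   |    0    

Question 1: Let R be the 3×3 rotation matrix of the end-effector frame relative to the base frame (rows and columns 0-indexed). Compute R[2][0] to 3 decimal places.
End-effector x-axis (col 0 of R) = (-0.3536,-0.3536,-0.8660)
R[2][0] = -0.8660

-0.866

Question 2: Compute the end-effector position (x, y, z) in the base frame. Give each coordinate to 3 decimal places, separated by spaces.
12.557 -1.585 -11.562

after link 1: o_1 = (0.0000, 0.0000, 1.0000)
after link 2: o_2 = (4.4761, 1.6476, -1.5000)
after link 3: o_3 = (5.8903, -2.5950, -4.9641)
after link 4: o_4 = (11.1682, -2.9739, -6.9641)
after link 5: o_5 = (12.5570, -1.5851, -11.5622)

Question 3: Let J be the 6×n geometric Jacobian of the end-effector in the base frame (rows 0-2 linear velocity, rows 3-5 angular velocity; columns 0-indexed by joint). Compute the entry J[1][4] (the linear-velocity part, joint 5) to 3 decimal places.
prismatic axis z_4 = (0.6124,0.6124,-0.5000)
J_v[:, 4] = z_4; J_ω[:, 4] = (0,0,0)
entry J[1][4] = 0.6124

0.612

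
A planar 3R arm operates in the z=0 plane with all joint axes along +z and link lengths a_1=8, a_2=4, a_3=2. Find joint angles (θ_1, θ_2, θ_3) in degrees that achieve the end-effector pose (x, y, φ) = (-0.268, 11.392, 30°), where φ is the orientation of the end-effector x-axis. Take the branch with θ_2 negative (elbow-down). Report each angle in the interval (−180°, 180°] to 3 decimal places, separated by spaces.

wrist centre = target − a_3·(cos φ, sin φ) = (-2.0001, 10.3920)
cos θ_2 = (111.9939−8²−4²)/(2·8·4) = 0.4999; θ_2 = -60.0063° (elbow-down)
β = atan2(10.3920,-2.0001) = 100.8940°; ψ = atan2(-3.4643,9.9996) = -19.1084°
θ_1 = β − ψ = 120.0024°
θ_3 = φ − θ_1 − θ_2 = -29.9961° (wrapped to (-180°,180°])

120.002 -60.006 -29.996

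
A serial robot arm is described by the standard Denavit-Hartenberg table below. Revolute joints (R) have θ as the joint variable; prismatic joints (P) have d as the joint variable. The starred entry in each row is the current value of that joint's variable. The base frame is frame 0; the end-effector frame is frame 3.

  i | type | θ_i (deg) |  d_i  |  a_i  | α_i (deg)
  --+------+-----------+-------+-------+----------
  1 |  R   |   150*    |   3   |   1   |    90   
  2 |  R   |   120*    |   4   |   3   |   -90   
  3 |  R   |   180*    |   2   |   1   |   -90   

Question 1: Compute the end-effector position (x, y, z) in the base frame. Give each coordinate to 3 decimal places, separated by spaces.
after link 1: o_1 = (-0.8660, 0.5000, 3.0000)
after link 2: o_2 = (2.4330, 3.2141, 5.5981)
after link 3: o_3 = (3.5000, 2.5981, 3.7321)

3.500 2.598 3.732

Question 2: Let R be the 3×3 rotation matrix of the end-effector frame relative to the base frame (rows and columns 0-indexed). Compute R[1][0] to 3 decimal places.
End-effector x-axis (col 0 of R) = (-0.4330,0.2500,-0.8660)
R[1][0] = 0.2500

0.250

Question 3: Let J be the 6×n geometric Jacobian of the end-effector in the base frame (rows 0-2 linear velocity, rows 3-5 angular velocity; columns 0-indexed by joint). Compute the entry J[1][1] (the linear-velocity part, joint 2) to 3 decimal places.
axis z_1 = (0.5000,0.8660,0.0000); lever o_n−o_1 = (4.3660,2.0981,0.7321)
cross product → J_v[:, 1] = (0.6340,-0.3660,-2.7321)
J_ω[:, 1] = z_1
entry J[1][1] = -0.3660

-0.366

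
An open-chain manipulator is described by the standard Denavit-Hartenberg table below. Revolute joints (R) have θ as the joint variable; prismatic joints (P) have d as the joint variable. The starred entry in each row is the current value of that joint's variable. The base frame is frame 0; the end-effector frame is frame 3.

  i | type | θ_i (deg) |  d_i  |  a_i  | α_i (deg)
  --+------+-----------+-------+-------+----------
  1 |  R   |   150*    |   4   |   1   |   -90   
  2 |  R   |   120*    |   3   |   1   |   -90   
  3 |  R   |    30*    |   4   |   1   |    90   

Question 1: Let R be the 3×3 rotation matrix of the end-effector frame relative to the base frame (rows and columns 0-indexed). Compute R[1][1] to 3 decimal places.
-0.433

End-effector y-axis (col 1 of R) = (0.7500,-0.4330,0.5000)
R[1][1] = -0.4330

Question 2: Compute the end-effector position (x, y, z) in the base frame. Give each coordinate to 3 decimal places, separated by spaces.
1.692 -3.864 4.384

after link 1: o_1 = (-0.8660, 0.5000, 4.0000)
after link 2: o_2 = (-1.9330, -2.3481, 3.1340)
after link 3: o_3 = (1.6920, -3.8636, 4.3840)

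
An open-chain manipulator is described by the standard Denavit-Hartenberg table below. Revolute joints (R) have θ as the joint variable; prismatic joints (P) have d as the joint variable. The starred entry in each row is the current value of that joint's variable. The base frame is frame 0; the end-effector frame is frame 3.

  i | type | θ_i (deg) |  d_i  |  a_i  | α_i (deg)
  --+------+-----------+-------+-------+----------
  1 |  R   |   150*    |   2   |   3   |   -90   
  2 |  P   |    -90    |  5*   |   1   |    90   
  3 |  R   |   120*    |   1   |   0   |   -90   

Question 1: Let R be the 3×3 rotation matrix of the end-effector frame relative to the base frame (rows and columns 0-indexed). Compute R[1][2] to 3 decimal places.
0.433

End-effector z-axis (col 2 of R) = (0.2500,0.4330,-0.8660)
R[1][2] = 0.4330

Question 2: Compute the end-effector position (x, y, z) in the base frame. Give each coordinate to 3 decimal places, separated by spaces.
after link 1: o_1 = (-2.5981, 1.5000, 2.0000)
after link 2: o_2 = (-5.0981, -2.8301, 3.0000)
after link 3: o_3 = (-4.2321, -3.3301, 3.0000)

-4.232 -3.330 3.000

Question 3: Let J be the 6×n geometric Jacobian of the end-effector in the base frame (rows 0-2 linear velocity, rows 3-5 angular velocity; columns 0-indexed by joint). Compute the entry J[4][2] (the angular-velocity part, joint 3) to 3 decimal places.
-0.500

axis z_2 = (0.8660,-0.5000,0.0000); lever o_n−o_2 = (0.8660,-0.5000,0.0000)
cross product → J_v[:, 2] = (0.0000,0.0000,-0.0000)
J_ω[:, 2] = z_2
entry J[4][2] = -0.5000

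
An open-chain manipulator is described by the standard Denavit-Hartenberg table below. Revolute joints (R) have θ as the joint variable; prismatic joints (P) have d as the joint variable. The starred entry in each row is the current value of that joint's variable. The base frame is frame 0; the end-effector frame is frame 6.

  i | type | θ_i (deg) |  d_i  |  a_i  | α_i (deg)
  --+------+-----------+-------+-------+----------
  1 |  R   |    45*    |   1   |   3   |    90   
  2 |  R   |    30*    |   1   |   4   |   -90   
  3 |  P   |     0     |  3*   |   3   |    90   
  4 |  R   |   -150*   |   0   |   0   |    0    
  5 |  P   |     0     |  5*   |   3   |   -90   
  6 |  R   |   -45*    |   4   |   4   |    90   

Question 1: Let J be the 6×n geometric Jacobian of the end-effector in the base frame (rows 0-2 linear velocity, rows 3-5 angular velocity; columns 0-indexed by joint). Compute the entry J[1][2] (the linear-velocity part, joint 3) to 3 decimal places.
-0.354

prismatic axis z_2 = (-0.3536,-0.3536,0.8660)
J_v[:, 2] = z_2; J_ω[:, 2] = (0,0,0)
entry J[1][2] = -0.3536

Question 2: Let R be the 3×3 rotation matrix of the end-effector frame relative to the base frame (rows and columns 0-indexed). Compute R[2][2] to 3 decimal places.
End-effector z-axis (col 2 of R) = (0.7500,-0.2500,0.6124)
R[2][2] = 0.6124

0.612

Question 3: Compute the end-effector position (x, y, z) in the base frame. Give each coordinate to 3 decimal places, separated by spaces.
11.979 -0.507 0.051

after link 1: o_1 = (2.1213, 2.1213, 1.0000)
after link 2: o_2 = (5.2779, 3.8637, 3.0000)
after link 3: o_3 = (6.0544, 4.6402, 7.0981)
after link 4: o_4 = (6.0544, 4.6402, 7.0981)
after link 5: o_5 = (8.5292, 0.0440, 4.5000)
after link 6: o_6 = (11.9787, -0.5065, 0.0505)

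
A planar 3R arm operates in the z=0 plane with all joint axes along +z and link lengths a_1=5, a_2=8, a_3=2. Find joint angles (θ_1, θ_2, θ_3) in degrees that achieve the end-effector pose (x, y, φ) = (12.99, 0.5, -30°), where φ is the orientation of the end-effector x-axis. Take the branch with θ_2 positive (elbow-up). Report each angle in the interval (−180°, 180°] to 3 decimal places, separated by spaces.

-30.004 60.007 -60.003

wrist centre = target − a_3·(cos φ, sin φ) = (11.2579, 1.5000)
cos θ_2 = (128.9914−5²−8²)/(2·5·8) = 0.4999; θ_2 = 60.0071° (elbow-up)
β = atan2(1.5000,11.2579) = 7.5893°; ψ = atan2(6.9287,8.9991) = 37.5937°
θ_1 = β − ψ = -30.0044°
θ_3 = φ − θ_1 − θ_2 = -60.0027° (wrapped to (-180°,180°])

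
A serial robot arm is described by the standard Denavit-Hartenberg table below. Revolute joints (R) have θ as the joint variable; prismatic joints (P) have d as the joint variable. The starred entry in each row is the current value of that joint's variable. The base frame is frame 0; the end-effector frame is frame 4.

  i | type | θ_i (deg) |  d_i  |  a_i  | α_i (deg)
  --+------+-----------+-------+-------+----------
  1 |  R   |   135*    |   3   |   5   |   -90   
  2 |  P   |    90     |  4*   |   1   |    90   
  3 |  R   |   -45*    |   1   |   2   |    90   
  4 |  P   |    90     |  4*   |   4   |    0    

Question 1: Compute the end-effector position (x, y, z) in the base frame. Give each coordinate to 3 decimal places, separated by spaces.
after link 1: o_1 = (-3.5355, 3.5355, 3.0000)
after link 2: o_2 = (-6.3640, 0.7071, 2.0000)
after link 3: o_3 = (-6.0711, 2.4142, 0.5858)
after link 4: o_4 = (-6.8995, 7.2426, 3.4142)

-6.899 7.243 3.414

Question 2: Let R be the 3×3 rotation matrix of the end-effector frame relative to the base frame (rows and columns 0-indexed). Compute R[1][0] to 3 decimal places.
End-effector x-axis (col 0 of R) = (-0.7071,0.7071,-0.0000)
R[1][0] = 0.7071

0.707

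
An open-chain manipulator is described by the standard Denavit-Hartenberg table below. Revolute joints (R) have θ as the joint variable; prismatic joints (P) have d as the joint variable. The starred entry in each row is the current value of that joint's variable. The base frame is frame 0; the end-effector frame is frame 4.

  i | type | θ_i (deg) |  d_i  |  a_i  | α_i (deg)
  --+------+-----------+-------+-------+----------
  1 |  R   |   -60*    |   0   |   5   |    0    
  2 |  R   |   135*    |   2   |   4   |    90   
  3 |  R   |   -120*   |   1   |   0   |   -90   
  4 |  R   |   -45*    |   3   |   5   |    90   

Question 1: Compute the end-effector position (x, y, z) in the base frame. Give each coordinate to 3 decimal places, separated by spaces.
after link 1: o_1 = (2.5000, -4.3301, 0.0000)
after link 2: o_2 = (3.5353, -0.4664, 2.0000)
after link 3: o_3 = (4.5012, -0.7252, 2.0000)
after link 4: o_4 = (8.1312, -0.8383, -2.5619)

8.131 -0.838 -2.562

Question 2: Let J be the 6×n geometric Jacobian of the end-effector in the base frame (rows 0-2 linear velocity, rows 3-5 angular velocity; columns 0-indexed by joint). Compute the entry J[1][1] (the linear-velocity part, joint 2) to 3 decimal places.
axis z_1 = (0.0000,0.0000,1.0000); lever o_n−o_1 = (5.6312,3.4918,-2.5619)
cross product → J_v[:, 1] = (-3.4918,5.6312,0.0000)
J_ω[:, 1] = z_1
entry J[1][1] = 5.6312

5.631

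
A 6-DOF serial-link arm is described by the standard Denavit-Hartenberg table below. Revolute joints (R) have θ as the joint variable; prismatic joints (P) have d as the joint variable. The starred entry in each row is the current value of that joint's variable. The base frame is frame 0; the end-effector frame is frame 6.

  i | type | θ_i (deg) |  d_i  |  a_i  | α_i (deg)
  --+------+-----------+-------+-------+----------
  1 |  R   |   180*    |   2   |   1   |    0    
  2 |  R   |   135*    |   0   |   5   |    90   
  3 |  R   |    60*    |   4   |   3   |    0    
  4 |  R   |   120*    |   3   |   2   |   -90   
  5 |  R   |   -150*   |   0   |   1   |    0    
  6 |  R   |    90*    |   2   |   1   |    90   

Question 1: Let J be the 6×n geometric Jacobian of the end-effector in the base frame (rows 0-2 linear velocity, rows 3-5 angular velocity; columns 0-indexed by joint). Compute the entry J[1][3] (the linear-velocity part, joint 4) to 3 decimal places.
-1.414

axis z_3 = (-0.7071,-0.7071,0.0000); lever o_n−o_3 = (-4.2426,-1.9319,-2.0000)
cross product → J_v[:, 3] = (1.4142,-1.4142,-1.6340)
J_ω[:, 3] = z_3
entry J[1][3] = -1.4142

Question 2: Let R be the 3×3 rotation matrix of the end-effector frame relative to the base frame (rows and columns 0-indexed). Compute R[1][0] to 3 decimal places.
End-effector x-axis (col 0 of R) = (-0.9659,-0.2588,0.0000)
R[1][0] = -0.2588

-0.259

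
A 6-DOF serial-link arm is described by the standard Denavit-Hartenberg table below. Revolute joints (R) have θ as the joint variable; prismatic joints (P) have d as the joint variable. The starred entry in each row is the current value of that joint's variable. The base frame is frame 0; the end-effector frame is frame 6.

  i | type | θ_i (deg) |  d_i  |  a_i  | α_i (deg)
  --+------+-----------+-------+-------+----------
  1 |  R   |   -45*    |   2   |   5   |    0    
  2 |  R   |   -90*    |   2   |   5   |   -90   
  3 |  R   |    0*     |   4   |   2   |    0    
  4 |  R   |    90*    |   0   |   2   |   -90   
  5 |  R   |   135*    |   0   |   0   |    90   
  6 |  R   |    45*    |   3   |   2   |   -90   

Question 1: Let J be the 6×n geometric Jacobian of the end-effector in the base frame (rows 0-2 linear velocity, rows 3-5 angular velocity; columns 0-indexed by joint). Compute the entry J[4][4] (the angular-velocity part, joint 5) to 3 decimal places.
axis z_4 = (0.7071,0.7071,-0.0000); lever o_n−o_4 = (-1.2071,3.2071,-1.1213)
cross product → J_v[:, 4] = (-0.7929,0.7929,3.1213)
J_ω[:, 4] = z_4
entry J[4][4] = 0.7071

0.707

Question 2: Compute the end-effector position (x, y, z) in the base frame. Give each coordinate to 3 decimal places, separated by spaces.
0.207 -8.107 0.879

after link 1: o_1 = (3.5355, -3.5355, 2.0000)
after link 2: o_2 = (0.0000, -7.0711, 4.0000)
after link 3: o_3 = (1.4142, -11.3137, 4.0000)
after link 4: o_4 = (1.4142, -11.3137, 2.0000)
after link 5: o_5 = (1.4142, -11.3137, 2.0000)
after link 6: o_6 = (0.2071, -8.1066, 0.8787)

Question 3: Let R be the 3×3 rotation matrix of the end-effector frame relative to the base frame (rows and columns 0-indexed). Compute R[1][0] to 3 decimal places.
End-effector x-axis (col 0 of R) = (0.1464,0.8536,0.5000)
R[1][0] = 0.8536

0.854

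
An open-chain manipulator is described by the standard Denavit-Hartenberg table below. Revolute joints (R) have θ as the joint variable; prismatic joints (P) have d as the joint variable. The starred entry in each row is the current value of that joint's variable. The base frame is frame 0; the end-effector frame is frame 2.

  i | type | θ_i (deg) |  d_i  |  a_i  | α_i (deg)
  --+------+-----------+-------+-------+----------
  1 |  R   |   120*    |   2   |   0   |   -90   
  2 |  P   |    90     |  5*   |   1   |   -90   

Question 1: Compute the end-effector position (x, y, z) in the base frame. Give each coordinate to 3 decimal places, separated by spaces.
-4.330 -2.500 1.000

after link 1: o_1 = (0.0000, 0.0000, 2.0000)
after link 2: o_2 = (-4.3301, -2.5000, 1.0000)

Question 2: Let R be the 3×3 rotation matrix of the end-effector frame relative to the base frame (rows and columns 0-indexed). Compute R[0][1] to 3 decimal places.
0.866

End-effector y-axis (col 1 of R) = (0.8660,0.5000,-0.0000)
R[0][1] = 0.8660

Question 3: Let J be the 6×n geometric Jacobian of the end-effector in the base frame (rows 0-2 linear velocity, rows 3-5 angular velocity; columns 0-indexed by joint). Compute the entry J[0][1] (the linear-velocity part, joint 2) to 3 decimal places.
prismatic axis z_1 = (-0.8660,-0.5000,0.0000)
J_v[:, 1] = z_1; J_ω[:, 1] = (0,0,0)
entry J[0][1] = -0.8660

-0.866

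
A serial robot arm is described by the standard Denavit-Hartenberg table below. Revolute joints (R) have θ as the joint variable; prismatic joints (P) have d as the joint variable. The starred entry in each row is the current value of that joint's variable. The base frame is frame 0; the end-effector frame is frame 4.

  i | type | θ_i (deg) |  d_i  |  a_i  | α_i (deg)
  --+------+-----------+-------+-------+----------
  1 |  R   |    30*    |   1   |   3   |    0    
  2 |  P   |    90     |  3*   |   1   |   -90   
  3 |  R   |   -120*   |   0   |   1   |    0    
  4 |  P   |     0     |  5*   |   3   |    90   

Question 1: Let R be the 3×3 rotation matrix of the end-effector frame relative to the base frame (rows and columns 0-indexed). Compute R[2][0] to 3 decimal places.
0.866

End-effector x-axis (col 0 of R) = (0.2500,-0.4330,0.8660)
R[2][0] = 0.8660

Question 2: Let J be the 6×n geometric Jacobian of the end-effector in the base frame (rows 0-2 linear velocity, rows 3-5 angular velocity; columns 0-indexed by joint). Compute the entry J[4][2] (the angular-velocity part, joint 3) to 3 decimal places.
axis z_2 = (-0.8660,-0.5000,0.0000); lever o_n−o_2 = (-3.3301,-4.2321,3.4641)
cross product → J_v[:, 2] = (-1.7321,3.0000,2.0000)
J_ω[:, 2] = z_2
entry J[4][2] = -0.5000

-0.500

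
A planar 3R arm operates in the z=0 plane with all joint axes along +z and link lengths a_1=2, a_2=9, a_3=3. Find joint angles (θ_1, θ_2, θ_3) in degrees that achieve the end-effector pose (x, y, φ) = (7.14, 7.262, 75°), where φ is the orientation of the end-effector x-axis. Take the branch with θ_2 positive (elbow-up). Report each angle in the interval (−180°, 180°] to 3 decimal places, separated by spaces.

-90.004 135.007 29.998

wrist centre = target − a_3·(cos φ, sin φ) = (6.3635, 4.3642)
cos θ_2 = (59.5411−2²−9²)/(2·2·9) = -0.7072; θ_2 = 135.0068° (elbow-up)
β = atan2(4.3642,6.3635) = 34.4430°; ψ = atan2(6.3632,-4.3647) = 124.4475°
θ_1 = β − ψ = -90.0045°
θ_3 = φ − θ_1 − θ_2 = 29.9976° (wrapped to (-180°,180°])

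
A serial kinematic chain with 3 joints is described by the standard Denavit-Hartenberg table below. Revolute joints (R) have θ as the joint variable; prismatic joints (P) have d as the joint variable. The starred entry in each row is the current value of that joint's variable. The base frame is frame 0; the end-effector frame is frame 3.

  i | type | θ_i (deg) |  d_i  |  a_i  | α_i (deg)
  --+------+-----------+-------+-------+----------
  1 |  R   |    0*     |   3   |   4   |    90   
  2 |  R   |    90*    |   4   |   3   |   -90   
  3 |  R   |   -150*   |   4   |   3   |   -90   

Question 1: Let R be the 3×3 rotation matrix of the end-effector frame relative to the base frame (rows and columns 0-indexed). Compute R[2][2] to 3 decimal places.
0.500

End-effector z-axis (col 2 of R) = (0.0000,-0.8660,0.5000)
R[2][2] = 0.5000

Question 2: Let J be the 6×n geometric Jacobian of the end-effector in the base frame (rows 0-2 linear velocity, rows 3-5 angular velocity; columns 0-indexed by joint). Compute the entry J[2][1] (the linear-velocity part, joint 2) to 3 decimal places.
axis z_1 = (0.0000,-1.0000,0.0000); lever o_n−o_1 = (-4.0000,-5.5000,0.4019)
cross product → J_v[:, 1] = (-0.4019,-0.0000,-4.0000)
J_ω[:, 1] = z_1
entry J[2][1] = -4.0000

-4.000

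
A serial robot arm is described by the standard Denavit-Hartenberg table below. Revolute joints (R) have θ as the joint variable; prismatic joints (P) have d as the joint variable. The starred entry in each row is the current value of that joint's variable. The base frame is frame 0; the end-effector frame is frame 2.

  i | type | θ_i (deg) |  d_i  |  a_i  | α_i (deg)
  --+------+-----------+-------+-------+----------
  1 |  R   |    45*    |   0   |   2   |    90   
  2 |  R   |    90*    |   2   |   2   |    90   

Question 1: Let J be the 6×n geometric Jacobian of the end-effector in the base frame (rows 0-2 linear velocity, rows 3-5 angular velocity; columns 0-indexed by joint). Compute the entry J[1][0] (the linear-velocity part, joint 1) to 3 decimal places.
2.828

axis z_0 = ẑ; lever o_n−o_0 = (2.8284,-0.0000,2.0000)
cross product → J_v[:, 0] = (0.0000,2.8284,-0.0000)
J_ω[:, 0] = z_0
entry J[1][0] = 2.8284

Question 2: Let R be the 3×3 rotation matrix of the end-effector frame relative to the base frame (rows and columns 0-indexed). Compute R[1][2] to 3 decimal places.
End-effector z-axis (col 2 of R) = (0.7071,0.7071,-0.0000)
R[1][2] = 0.7071

0.707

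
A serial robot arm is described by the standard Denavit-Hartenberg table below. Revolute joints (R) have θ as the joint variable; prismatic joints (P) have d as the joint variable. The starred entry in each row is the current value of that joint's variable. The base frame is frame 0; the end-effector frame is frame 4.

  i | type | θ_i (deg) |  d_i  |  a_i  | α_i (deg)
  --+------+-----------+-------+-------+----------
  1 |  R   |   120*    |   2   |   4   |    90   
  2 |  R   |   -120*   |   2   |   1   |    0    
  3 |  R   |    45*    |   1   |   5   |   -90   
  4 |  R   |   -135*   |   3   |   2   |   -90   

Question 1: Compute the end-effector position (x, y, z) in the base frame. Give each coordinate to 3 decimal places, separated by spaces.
after link 1: o_1 = (-2.0000, 3.4641, 2.0000)
after link 2: o_2 = (-0.0179, 4.0311, 1.1340)
after link 3: o_3 = (0.2010, 5.6518, -3.6957)
after link 4: o_4 = (0.1599, 8.5515, -1.5532)

0.160 8.551 -1.553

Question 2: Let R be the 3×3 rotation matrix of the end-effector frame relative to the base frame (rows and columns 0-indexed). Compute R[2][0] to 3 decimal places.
0.683

End-effector x-axis (col 0 of R) = (0.7039,0.1951,0.6830)
R[2][0] = 0.6830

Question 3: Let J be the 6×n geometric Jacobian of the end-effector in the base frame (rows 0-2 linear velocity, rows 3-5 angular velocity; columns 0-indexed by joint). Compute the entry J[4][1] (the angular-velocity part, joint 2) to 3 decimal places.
0.500

axis z_1 = (0.8660,0.5000,0.0000); lever o_n−o_1 = (2.1599,5.0874,-3.5532)
cross product → J_v[:, 1] = (-1.7766,3.0771,3.3258)
J_ω[:, 1] = z_1
entry J[4][1] = 0.5000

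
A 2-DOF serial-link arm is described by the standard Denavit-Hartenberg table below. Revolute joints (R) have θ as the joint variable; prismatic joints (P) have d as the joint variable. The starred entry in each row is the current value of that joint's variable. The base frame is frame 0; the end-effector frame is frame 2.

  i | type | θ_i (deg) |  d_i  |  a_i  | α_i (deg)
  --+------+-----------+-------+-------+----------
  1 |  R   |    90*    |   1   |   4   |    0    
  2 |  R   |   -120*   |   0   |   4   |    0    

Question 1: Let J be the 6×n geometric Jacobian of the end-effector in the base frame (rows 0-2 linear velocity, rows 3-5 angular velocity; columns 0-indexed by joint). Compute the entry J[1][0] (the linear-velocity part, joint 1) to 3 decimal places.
3.464

axis z_0 = ẑ; lever o_n−o_0 = (3.4641,2.0000,1.0000)
cross product → J_v[:, 0] = (-2.0000,3.4641,0.0000)
J_ω[:, 0] = z_0
entry J[1][0] = 3.4641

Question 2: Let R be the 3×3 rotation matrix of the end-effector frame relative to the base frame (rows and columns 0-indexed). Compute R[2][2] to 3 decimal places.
End-effector z-axis (col 2 of R) = (0.0000,0.0000,1.0000)
R[2][2] = 1.0000

1.000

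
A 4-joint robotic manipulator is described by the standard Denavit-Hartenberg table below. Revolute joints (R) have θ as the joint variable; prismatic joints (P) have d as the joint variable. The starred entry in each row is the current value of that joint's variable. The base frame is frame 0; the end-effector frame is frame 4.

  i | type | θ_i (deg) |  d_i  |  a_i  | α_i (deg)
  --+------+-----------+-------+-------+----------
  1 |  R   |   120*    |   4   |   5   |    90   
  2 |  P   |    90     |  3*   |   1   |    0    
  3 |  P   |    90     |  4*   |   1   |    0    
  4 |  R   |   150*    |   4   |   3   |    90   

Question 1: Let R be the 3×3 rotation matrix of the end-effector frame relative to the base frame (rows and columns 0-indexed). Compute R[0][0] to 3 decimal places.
-0.433

End-effector x-axis (col 0 of R) = (-0.4330,0.7500,-0.5000)
R[0][0] = -0.4330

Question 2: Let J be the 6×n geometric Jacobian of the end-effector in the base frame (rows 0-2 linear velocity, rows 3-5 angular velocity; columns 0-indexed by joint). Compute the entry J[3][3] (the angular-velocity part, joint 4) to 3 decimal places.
0.866

axis z_3 = (0.8660,0.5000,0.0000); lever o_n−o_3 = (2.1651,4.2500,-1.5000)
cross product → J_v[:, 3] = (-0.7500,1.2990,2.5981)
J_ω[:, 3] = z_3
entry J[3][3] = 0.8660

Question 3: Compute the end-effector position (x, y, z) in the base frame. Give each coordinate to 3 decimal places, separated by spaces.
6.227 11.214 3.500

after link 1: o_1 = (-2.5000, 4.3301, 4.0000)
after link 2: o_2 = (0.0981, 5.8301, 5.0000)
after link 3: o_3 = (4.0622, 6.9641, 5.0000)
after link 4: o_4 = (6.2272, 11.2141, 3.5000)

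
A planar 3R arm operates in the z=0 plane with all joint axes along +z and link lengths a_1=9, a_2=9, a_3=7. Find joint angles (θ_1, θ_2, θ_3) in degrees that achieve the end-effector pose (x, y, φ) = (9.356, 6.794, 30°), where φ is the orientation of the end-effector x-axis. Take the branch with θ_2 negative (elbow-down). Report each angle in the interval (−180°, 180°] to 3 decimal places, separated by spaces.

wrist centre = target − a_3·(cos φ, sin φ) = (3.2938, 3.2940)
cos θ_2 = (21.6997−9²−9²)/(2·9·9) = -0.8661; θ_2 = -150.0030° (elbow-down)
β = atan2(3.2940,3.2938) = 45.0015°; ψ = atan2(-4.4996,1.2055) = -75.0015°
θ_1 = β − ψ = 120.0030°
θ_3 = φ − θ_1 − θ_2 = 59.9999° (wrapped to (-180°,180°])

120.003 -150.003 60.000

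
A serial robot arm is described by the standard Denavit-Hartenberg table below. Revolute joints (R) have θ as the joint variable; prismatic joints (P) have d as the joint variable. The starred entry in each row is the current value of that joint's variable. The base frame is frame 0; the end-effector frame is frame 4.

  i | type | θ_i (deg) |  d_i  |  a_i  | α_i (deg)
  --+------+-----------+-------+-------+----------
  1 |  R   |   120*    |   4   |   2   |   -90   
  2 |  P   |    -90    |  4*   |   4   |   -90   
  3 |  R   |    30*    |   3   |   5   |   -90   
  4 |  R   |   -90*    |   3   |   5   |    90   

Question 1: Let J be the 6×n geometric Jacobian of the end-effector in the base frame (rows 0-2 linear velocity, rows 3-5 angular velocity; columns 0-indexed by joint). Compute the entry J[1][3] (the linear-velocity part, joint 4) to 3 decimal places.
1.250

axis z_3 = (0.7500,0.4330,-0.5000); lever o_n−o_3 = (-0.2500,5.6292,-1.5000)
cross product → J_v[:, 3] = (2.1651,1.2500,4.3301)
J_ω[:, 3] = z_3
entry J[1][3] = 1.2500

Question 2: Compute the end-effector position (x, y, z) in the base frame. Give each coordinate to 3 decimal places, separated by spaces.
-4.049 9.209 10.830

after link 1: o_1 = (-1.0000, 1.7321, 4.0000)
after link 2: o_2 = (-4.4641, -0.2679, 8.0000)
after link 3: o_3 = (-3.7990, 3.5801, 12.3301)
after link 4: o_4 = (-4.0490, 9.2093, 10.8301)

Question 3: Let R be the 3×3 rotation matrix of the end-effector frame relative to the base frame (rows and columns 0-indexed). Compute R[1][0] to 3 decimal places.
End-effector x-axis (col 0 of R) = (-0.5000,0.8660,0.0000)
R[1][0] = 0.8660

0.866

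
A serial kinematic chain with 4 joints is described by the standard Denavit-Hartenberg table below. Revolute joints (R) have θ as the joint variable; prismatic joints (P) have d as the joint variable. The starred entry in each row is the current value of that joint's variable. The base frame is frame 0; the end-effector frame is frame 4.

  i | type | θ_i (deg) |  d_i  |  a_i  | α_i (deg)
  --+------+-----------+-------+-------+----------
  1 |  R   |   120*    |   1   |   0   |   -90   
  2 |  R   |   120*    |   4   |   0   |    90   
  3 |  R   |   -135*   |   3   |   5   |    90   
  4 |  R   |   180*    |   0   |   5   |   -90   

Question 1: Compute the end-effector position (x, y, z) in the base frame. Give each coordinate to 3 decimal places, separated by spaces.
after link 1: o_1 = (0.0000, 0.0000, 1.0000)
after link 2: o_2 = (-3.4641, -2.0000, 1.0000)
after link 3: o_3 = (-2.5852, 3.5487, 2.5619)
after link 4: o_4 = (-4.7631, 0.2500, -0.5000)

-4.763 0.250 -0.500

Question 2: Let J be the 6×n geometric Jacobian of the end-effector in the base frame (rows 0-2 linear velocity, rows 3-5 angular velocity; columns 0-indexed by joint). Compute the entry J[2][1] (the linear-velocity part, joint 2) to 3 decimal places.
axis z_1 = (-0.8660,-0.5000,0.0000); lever o_n−o_1 = (-4.7631,0.2500,-1.5000)
cross product → J_v[:, 1] = (0.7500,-1.2990,-2.5981)
J_ω[:, 1] = z_1
entry J[2][1] = -2.5981

-2.598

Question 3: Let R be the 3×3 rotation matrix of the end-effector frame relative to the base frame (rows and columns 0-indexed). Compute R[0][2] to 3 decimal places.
0.433

End-effector z-axis (col 2 of R) = (0.4330,-0.7500,0.5000)
R[0][2] = 0.4330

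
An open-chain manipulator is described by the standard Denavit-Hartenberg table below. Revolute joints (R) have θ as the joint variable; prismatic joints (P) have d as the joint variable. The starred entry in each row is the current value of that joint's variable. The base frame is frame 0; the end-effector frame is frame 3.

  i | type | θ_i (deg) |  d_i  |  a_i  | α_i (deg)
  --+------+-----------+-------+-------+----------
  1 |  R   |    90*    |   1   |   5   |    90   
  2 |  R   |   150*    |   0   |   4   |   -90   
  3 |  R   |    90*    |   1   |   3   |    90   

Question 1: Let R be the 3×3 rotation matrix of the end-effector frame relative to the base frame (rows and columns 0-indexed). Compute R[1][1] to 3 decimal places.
End-effector y-axis (col 1 of R) = (0.0000,-0.5000,-0.8660)
R[1][1] = -0.5000

-0.500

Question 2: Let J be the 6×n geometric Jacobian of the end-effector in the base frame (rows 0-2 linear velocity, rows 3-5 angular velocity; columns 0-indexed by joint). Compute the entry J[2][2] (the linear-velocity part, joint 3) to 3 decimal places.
axis z_2 = (0.0000,-0.5000,-0.8660); lever o_n−o_2 = (-3.0000,-0.5000,-0.8660)
cross product → J_v[:, 2] = (0.0000,2.5981,-1.5000)
J_ω[:, 2] = z_2
entry J[2][2] = -1.5000

-1.500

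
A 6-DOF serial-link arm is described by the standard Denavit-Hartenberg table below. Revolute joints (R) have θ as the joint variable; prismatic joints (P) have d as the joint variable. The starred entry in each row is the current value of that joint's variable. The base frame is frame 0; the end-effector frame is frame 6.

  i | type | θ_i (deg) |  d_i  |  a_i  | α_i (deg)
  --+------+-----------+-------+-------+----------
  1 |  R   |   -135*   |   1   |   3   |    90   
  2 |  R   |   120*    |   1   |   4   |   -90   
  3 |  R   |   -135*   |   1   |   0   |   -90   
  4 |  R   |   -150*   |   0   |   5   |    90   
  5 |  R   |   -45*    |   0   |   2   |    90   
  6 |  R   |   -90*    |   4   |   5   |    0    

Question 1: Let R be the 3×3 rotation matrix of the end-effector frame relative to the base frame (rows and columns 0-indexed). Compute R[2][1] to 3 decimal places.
-0.235

End-effector y-axis (col 1 of R) = (0.8526,-0.4669,-0.2348)
R[2][1] = -0.2348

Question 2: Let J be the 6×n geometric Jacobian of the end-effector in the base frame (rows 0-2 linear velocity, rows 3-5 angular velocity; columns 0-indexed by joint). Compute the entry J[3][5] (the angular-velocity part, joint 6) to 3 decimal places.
axis z_5 = (-0.4990,-0.5937,-0.6312); lever o_n−o_5 = (-1.2194,0.9017,-6.2209)
cross product → J_v[:, 5] = (4.2628,-2.3346,-1.1739)
J_ω[:, 5] = z_5
entry J[3][5] = -0.4990

-0.499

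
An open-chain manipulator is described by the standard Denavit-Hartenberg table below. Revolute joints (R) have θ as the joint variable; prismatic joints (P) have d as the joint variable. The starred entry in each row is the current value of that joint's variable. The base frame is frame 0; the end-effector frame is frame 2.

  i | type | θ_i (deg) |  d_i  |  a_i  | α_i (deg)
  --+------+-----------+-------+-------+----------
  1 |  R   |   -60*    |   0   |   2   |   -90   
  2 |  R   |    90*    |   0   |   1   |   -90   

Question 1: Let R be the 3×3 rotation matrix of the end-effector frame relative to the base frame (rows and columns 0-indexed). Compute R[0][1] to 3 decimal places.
End-effector y-axis (col 1 of R) = (-0.8660,-0.5000,-0.0000)
R[0][1] = -0.8660

-0.866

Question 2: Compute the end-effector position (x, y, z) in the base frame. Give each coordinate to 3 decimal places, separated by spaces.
after link 1: o_1 = (1.0000, -1.7321, 0.0000)
after link 2: o_2 = (1.0000, -1.7321, -1.0000)

1.000 -1.732 -1.000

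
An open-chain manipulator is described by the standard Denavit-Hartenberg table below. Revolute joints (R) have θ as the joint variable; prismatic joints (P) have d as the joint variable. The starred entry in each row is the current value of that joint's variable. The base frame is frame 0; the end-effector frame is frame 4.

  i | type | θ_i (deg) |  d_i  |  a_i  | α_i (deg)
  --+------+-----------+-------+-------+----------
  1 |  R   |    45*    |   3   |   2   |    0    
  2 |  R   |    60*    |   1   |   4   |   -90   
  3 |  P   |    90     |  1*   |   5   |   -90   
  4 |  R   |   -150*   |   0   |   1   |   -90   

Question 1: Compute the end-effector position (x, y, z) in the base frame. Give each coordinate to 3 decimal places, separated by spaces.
-1.070 4.890 -0.134

after link 1: o_1 = (1.4142, 1.4142, 3.0000)
after link 2: o_2 = (0.3789, 5.2779, 4.0000)
after link 3: o_3 = (-0.5870, 5.0191, -1.0000)
after link 4: o_4 = (-1.0700, 4.8897, -0.1340)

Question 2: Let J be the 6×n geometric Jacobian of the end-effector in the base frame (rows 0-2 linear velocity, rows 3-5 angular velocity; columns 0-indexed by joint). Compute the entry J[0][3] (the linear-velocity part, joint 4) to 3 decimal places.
axis z_3 = (0.2588,-0.9659,-0.0000); lever o_n−o_3 = (-0.4830,-0.1294,0.8660)
cross product → J_v[:, 3] = (-0.8365,-0.2241,-0.5000)
J_ω[:, 3] = z_3
entry J[0][3] = -0.8365

-0.837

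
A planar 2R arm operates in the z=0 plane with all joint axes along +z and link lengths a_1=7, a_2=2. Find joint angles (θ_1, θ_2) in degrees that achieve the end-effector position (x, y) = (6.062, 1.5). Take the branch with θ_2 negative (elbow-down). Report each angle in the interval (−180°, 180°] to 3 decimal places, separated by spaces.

cos θ_2 = (38.9978−7²−2²)/(2·7·2) = -0.5001; θ_2 = -120.0051° (elbow-down)
β = atan2(1.5000,6.0620) = 13.8983°; ψ = atan2(-1.7320,5.9998) = -16.1017°
θ_1 = β − ψ = 30.0000°

30.000 -120.005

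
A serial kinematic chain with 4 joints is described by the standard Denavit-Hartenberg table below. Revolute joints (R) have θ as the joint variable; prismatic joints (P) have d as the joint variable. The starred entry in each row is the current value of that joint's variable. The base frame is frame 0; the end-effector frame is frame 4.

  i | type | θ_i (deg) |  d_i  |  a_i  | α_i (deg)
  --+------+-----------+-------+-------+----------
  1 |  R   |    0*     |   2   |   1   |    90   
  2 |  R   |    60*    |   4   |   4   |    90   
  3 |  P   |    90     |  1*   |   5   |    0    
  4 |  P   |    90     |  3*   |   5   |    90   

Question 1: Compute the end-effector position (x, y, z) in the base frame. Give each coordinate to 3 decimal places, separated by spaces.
after link 1: o_1 = (1.0000, 0.0000, 2.0000)
after link 2: o_2 = (3.0000, -4.0000, 5.4641)
after link 3: o_3 = (3.8660, -9.0000, 4.9641)
after link 4: o_4 = (3.9641, -9.0000, -0.8660)

3.964 -9.000 -0.866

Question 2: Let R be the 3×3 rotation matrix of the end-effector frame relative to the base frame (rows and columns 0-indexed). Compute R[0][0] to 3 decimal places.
-0.500

End-effector x-axis (col 0 of R) = (-0.5000,-0.0000,-0.8660)
R[0][0] = -0.5000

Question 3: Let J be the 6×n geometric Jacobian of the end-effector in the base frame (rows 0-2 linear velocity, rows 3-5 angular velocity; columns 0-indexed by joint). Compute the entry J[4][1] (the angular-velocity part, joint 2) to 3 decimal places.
-1.000

axis z_1 = (0.0000,-1.0000,0.0000); lever o_n−o_1 = (2.9641,-9.0000,-2.8660)
cross product → J_v[:, 1] = (2.8660,0.0000,2.9641)
J_ω[:, 1] = z_1
entry J[4][1] = -1.0000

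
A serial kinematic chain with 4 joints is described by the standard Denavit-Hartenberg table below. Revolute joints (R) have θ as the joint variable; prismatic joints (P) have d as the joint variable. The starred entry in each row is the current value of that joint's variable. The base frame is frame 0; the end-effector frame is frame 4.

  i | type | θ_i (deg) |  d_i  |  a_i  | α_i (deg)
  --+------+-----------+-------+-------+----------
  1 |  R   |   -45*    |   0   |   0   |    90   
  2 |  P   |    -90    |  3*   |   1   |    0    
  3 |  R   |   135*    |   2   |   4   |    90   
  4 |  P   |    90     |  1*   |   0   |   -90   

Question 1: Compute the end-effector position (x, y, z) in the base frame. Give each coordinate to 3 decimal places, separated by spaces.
after link 1: o_1 = (0.0000, 0.0000, 0.0000)
after link 2: o_2 = (-2.1213, -2.1213, -1.0000)
after link 3: o_3 = (-1.5355, -5.5355, 1.8284)
after link 4: o_4 = (-1.0355, -6.0355, 1.1213)

-1.036 -6.036 1.121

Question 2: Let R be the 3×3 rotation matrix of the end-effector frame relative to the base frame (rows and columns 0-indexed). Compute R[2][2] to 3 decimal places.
-0.707

End-effector z-axis (col 2 of R) = (-0.5000,0.5000,-0.7071)
R[2][2] = -0.7071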